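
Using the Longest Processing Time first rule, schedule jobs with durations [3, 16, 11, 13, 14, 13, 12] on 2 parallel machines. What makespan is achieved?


Sort jobs in decreasing order (LPT): [16, 14, 13, 13, 12, 11, 3]
Assign each job to the least loaded machine:
  Machine 1: jobs [16, 13, 11], load = 40
  Machine 2: jobs [14, 13, 12, 3], load = 42
Makespan = max load = 42

42


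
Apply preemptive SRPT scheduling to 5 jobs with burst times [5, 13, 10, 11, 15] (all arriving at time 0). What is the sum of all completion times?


Since all jobs arrive at t=0, SRPT equals SPT ordering.
SPT order: [5, 10, 11, 13, 15]
Completion times:
  Job 1: p=5, C=5
  Job 2: p=10, C=15
  Job 3: p=11, C=26
  Job 4: p=13, C=39
  Job 5: p=15, C=54
Total completion time = 5 + 15 + 26 + 39 + 54 = 139

139


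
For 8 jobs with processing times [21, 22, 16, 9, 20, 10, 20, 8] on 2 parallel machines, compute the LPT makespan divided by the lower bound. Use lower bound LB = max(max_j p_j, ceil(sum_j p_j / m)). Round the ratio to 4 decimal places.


LPT order: [22, 21, 20, 20, 16, 10, 9, 8]
Machine loads after assignment: [61, 65]
LPT makespan = 65
Lower bound = max(max_job, ceil(total/2)) = max(22, 63) = 63
Ratio = 65 / 63 = 1.0317

1.0317


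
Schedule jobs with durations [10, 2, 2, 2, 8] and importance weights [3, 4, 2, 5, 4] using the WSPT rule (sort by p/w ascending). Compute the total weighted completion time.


Compute p/w ratios and sort ascending (WSPT): [(2, 5), (2, 4), (2, 2), (8, 4), (10, 3)]
Compute weighted completion times:
  Job (p=2,w=5): C=2, w*C=5*2=10
  Job (p=2,w=4): C=4, w*C=4*4=16
  Job (p=2,w=2): C=6, w*C=2*6=12
  Job (p=8,w=4): C=14, w*C=4*14=56
  Job (p=10,w=3): C=24, w*C=3*24=72
Total weighted completion time = 166

166


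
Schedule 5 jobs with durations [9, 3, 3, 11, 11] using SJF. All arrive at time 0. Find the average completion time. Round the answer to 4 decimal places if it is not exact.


SJF order (ascending): [3, 3, 9, 11, 11]
Completion times:
  Job 1: burst=3, C=3
  Job 2: burst=3, C=6
  Job 3: burst=9, C=15
  Job 4: burst=11, C=26
  Job 5: burst=11, C=37
Average completion = 87/5 = 17.4

17.4


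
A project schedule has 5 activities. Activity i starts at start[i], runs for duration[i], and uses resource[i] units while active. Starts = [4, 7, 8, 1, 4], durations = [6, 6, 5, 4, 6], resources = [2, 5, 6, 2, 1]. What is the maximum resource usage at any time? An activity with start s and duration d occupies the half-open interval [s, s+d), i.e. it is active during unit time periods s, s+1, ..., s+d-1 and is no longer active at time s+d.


Each activity i is active on [start_i, start_i + duration_i).
Compute total resource usage per time slot:
  t=0: active resources = [], total = 0
  t=1: active resources = [2], total = 2
  t=2: active resources = [2], total = 2
  t=3: active resources = [2], total = 2
  t=4: active resources = [2, 2, 1], total = 5
  t=5: active resources = [2, 1], total = 3
  t=6: active resources = [2, 1], total = 3
  t=7: active resources = [2, 5, 1], total = 8
  t=8: active resources = [2, 5, 6, 1], total = 14
  t=9: active resources = [2, 5, 6, 1], total = 14
  t=10: active resources = [5, 6], total = 11
  t=11: active resources = [5, 6], total = 11
  t=12: active resources = [5, 6], total = 11
Peak resource demand = 14

14


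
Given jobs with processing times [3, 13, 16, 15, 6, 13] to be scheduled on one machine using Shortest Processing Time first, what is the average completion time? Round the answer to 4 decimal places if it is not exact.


Sort jobs by processing time (SPT order): [3, 6, 13, 13, 15, 16]
Compute completion times sequentially:
  Job 1: processing = 3, completes at 3
  Job 2: processing = 6, completes at 9
  Job 3: processing = 13, completes at 22
  Job 4: processing = 13, completes at 35
  Job 5: processing = 15, completes at 50
  Job 6: processing = 16, completes at 66
Sum of completion times = 185
Average completion time = 185/6 = 30.8333

30.8333


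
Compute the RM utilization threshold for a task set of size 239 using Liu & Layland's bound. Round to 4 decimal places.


Compute 2^(1/239) = 1.0029044070
Subtract 1: 1.0029044070 - 1 = 0.0029044070
Multiply by n: 239 * 0.0029044070 = 0.6941532730
Round to 4 dp: 0.6942

0.6942


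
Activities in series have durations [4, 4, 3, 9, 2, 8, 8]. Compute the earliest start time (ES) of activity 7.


Activity 7 starts after activities 1 through 6 complete.
Predecessor durations: [4, 4, 3, 9, 2, 8]
ES = 4 + 4 + 3 + 9 + 2 + 8 = 30

30


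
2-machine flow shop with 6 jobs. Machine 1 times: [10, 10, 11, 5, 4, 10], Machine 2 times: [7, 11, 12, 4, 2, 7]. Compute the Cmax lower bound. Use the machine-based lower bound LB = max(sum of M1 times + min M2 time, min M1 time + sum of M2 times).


LB1 = sum(M1 times) + min(M2 times) = 50 + 2 = 52
LB2 = min(M1 times) + sum(M2 times) = 4 + 43 = 47
Lower bound = max(LB1, LB2) = max(52, 47) = 52

52


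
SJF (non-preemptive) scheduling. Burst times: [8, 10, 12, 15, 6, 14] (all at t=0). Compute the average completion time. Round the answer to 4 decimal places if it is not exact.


SJF order (ascending): [6, 8, 10, 12, 14, 15]
Completion times:
  Job 1: burst=6, C=6
  Job 2: burst=8, C=14
  Job 3: burst=10, C=24
  Job 4: burst=12, C=36
  Job 5: burst=14, C=50
  Job 6: burst=15, C=65
Average completion = 195/6 = 32.5

32.5


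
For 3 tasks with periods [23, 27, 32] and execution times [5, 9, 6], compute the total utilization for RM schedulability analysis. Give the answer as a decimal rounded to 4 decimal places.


Compute individual utilizations (exact fractions):
  Task 1: C/T = 5/23 (approx. 0.2174)
  Task 2: C/T = 9/27 = 1/3 (approx. 0.3333)
  Task 3: C/T = 6/32 = 3/16 (approx. 0.1875)
Total utilization U = 5/23 + 1/3 + 3/16 = 815/1104
Rounded to 4 decimal places: U = 0.7382
RM (Liu & Layland) bound for 3 tasks = 0.779763; compare with U = 815/1104 (approx. 0.738225)
U <= bound, so schedulable by RM sufficient condition.

0.7382


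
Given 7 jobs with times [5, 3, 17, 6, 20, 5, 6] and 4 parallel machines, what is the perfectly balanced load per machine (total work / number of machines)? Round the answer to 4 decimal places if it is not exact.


Total processing time = 5 + 3 + 17 + 6 + 20 + 5 + 6 = 62
Number of machines = 4
Ideal balanced load = 62 / 4 = 15.5

15.5


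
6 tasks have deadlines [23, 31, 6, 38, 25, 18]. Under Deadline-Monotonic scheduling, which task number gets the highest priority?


Sort tasks by relative deadline (ascending):
  Task 3: deadline = 6
  Task 6: deadline = 18
  Task 1: deadline = 23
  Task 5: deadline = 25
  Task 2: deadline = 31
  Task 4: deadline = 38
Priority order (highest first): [3, 6, 1, 5, 2, 4]
Highest priority task = 3

3


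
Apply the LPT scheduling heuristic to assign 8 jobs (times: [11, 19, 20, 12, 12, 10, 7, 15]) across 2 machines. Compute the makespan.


Sort jobs in decreasing order (LPT): [20, 19, 15, 12, 12, 11, 10, 7]
Assign each job to the least loaded machine:
  Machine 1: jobs [20, 12, 12, 10], load = 54
  Machine 2: jobs [19, 15, 11, 7], load = 52
Makespan = max load = 54

54


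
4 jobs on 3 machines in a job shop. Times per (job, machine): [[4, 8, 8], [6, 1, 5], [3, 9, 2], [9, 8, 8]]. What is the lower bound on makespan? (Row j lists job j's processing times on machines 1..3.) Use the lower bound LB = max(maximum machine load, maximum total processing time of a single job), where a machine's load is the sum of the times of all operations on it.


Machine loads:
  Machine 1: 4 + 6 + 3 + 9 = 22
  Machine 2: 8 + 1 + 9 + 8 = 26
  Machine 3: 8 + 5 + 2 + 8 = 23
Max machine load = 26
Job totals:
  Job 1: 20
  Job 2: 12
  Job 3: 14
  Job 4: 25
Max job total = 25
Lower bound = max(26, 25) = 26

26


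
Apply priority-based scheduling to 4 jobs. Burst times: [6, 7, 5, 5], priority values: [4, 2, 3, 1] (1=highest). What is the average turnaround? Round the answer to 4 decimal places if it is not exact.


Sort by priority (ascending = highest first):
Order: [(1, 5), (2, 7), (3, 5), (4, 6)]
Completion times:
  Priority 1, burst=5, C=5
  Priority 2, burst=7, C=12
  Priority 3, burst=5, C=17
  Priority 4, burst=6, C=23
Average turnaround = 57/4 = 14.25

14.25


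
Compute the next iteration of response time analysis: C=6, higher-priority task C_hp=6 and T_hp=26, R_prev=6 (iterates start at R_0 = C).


R_next = C + ceil(R_prev / T_hp) * C_hp
ceil(6 / 26) = ceil(0.2308) = 1
Interference = 1 * 6 = 6
R_next = 6 + 6 = 12

12


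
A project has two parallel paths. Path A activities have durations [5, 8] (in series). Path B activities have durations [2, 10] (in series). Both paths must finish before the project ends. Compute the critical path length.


Path A total = 5 + 8 = 13
Path B total = 2 + 10 = 12
Critical path = longest path = max(13, 12) = 13

13


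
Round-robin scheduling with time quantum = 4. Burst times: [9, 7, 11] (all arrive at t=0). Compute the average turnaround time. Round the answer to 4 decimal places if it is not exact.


Time quantum = 4
Execution trace:
  J1 runs 4 units, time = 4
  J2 runs 4 units, time = 8
  J3 runs 4 units, time = 12
  J1 runs 4 units, time = 16
  J2 runs 3 units, time = 19
  J3 runs 4 units, time = 23
  J1 runs 1 units, time = 24
  J3 runs 3 units, time = 27
Finish times: [24, 19, 27]
Average turnaround = 70/3 = 23.3333

23.3333


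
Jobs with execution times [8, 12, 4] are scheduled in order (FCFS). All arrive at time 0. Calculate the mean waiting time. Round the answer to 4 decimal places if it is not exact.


FCFS order (as given): [8, 12, 4]
Waiting times:
  Job 1: wait = 0
  Job 2: wait = 8
  Job 3: wait = 20
Sum of waiting times = 28
Average waiting time = 28/3 = 9.3333

9.3333


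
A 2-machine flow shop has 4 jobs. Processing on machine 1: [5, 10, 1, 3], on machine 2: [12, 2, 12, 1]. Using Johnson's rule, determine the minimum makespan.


Apply Johnson's rule:
  Group 1 (a <= b): [(3, 1, 12), (1, 5, 12)]
  Group 2 (a > b): [(2, 10, 2), (4, 3, 1)]
Optimal job order: [3, 1, 2, 4]
Schedule:
  Job 3: M1 done at 1, M2 done at 13
  Job 1: M1 done at 6, M2 done at 25
  Job 2: M1 done at 16, M2 done at 27
  Job 4: M1 done at 19, M2 done at 28
Makespan = 28

28


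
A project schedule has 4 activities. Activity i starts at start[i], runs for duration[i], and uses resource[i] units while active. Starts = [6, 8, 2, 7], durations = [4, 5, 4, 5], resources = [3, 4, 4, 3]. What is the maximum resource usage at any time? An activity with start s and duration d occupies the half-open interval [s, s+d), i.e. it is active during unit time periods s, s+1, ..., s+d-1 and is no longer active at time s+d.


Each activity i is active on [start_i, start_i + duration_i).
Compute total resource usage per time slot:
  t=0: active resources = [], total = 0
  t=1: active resources = [], total = 0
  t=2: active resources = [4], total = 4
  t=3: active resources = [4], total = 4
  t=4: active resources = [4], total = 4
  t=5: active resources = [4], total = 4
  t=6: active resources = [3], total = 3
  t=7: active resources = [3, 3], total = 6
  t=8: active resources = [3, 4, 3], total = 10
  t=9: active resources = [3, 4, 3], total = 10
  t=10: active resources = [4, 3], total = 7
  t=11: active resources = [4, 3], total = 7
  t=12: active resources = [4], total = 4
Peak resource demand = 10

10


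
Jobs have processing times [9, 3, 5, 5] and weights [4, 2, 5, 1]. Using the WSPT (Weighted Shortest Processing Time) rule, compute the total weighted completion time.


Compute p/w ratios and sort ascending (WSPT): [(5, 5), (3, 2), (9, 4), (5, 1)]
Compute weighted completion times:
  Job (p=5,w=5): C=5, w*C=5*5=25
  Job (p=3,w=2): C=8, w*C=2*8=16
  Job (p=9,w=4): C=17, w*C=4*17=68
  Job (p=5,w=1): C=22, w*C=1*22=22
Total weighted completion time = 131

131


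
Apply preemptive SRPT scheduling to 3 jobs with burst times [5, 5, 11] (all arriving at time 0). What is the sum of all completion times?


Since all jobs arrive at t=0, SRPT equals SPT ordering.
SPT order: [5, 5, 11]
Completion times:
  Job 1: p=5, C=5
  Job 2: p=5, C=10
  Job 3: p=11, C=21
Total completion time = 5 + 10 + 21 = 36

36


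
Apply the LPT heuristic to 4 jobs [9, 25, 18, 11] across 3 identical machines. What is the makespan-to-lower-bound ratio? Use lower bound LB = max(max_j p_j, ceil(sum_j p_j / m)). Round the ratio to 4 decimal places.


LPT order: [25, 18, 11, 9]
Machine loads after assignment: [25, 18, 20]
LPT makespan = 25
Lower bound = max(max_job, ceil(total/3)) = max(25, 21) = 25
Ratio = 25 / 25 = 1.0

1.0


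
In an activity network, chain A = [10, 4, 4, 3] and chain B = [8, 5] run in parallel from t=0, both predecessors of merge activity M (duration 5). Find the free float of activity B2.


ES(B2) = sum of predecessors on chain B = 8
EF(B2) = ES + duration = 8 + 5 = 13
Successor of B2 is M. ES(M) = max(sum(A), sum(B)) = max(21, 13) = 21
Free float = ES(successor) - EF(current) = 21 - 13 = 8

8


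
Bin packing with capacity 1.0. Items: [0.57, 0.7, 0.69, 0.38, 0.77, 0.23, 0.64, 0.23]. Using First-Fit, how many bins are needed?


Place items sequentially using First-Fit:
  Item 0.57 -> new Bin 1
  Item 0.7 -> new Bin 2
  Item 0.69 -> new Bin 3
  Item 0.38 -> Bin 1 (now 0.95)
  Item 0.77 -> new Bin 4
  Item 0.23 -> Bin 2 (now 0.93)
  Item 0.64 -> new Bin 5
  Item 0.23 -> Bin 3 (now 0.92)
Total bins used = 5

5


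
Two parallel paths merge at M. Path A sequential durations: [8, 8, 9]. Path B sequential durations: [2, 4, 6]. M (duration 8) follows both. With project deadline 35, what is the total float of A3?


Forward pass: ES(A3) = sum of predecessors on chain A = 16
EF = ES + duration = 16 + 9 = 25
Backward pass: LF(M) = deadline = 35; LS(M) = 35 - 8 = 27
LF(A3) = LS(M) - sum(successors on chain A) = 27 - 0 = 27
LS = LF - duration = 27 - 9 = 18
Total float = LS - ES = 18 - 16 = 2

2


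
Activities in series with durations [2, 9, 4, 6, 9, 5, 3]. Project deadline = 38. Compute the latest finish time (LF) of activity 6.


LF(activity 6) = deadline - sum of successor durations
Successors: activities 7 through 7 with durations [3]
Sum of successor durations = 3
LF = 38 - 3 = 35

35


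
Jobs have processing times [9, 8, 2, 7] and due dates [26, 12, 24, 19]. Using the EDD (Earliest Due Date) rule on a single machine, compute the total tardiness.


Sort by due date (EDD order): [(8, 12), (7, 19), (2, 24), (9, 26)]
Compute completion times and tardiness:
  Job 1: p=8, d=12, C=8, tardiness=max(0,8-12)=0
  Job 2: p=7, d=19, C=15, tardiness=max(0,15-19)=0
  Job 3: p=2, d=24, C=17, tardiness=max(0,17-24)=0
  Job 4: p=9, d=26, C=26, tardiness=max(0,26-26)=0
Total tardiness = 0

0


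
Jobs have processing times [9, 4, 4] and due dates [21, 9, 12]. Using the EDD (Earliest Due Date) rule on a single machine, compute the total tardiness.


Sort by due date (EDD order): [(4, 9), (4, 12), (9, 21)]
Compute completion times and tardiness:
  Job 1: p=4, d=9, C=4, tardiness=max(0,4-9)=0
  Job 2: p=4, d=12, C=8, tardiness=max(0,8-12)=0
  Job 3: p=9, d=21, C=17, tardiness=max(0,17-21)=0
Total tardiness = 0

0


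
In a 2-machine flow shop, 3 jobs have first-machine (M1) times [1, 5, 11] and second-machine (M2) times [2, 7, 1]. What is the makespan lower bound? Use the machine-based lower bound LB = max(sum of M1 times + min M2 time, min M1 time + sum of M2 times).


LB1 = sum(M1 times) + min(M2 times) = 17 + 1 = 18
LB2 = min(M1 times) + sum(M2 times) = 1 + 10 = 11
Lower bound = max(LB1, LB2) = max(18, 11) = 18

18


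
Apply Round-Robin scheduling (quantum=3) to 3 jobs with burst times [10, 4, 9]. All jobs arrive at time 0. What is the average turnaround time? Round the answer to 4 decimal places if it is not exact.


Time quantum = 3
Execution trace:
  J1 runs 3 units, time = 3
  J2 runs 3 units, time = 6
  J3 runs 3 units, time = 9
  J1 runs 3 units, time = 12
  J2 runs 1 units, time = 13
  J3 runs 3 units, time = 16
  J1 runs 3 units, time = 19
  J3 runs 3 units, time = 22
  J1 runs 1 units, time = 23
Finish times: [23, 13, 22]
Average turnaround = 58/3 = 19.3333

19.3333


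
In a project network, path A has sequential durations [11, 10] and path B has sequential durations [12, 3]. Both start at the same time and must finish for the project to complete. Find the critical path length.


Path A total = 11 + 10 = 21
Path B total = 12 + 3 = 15
Critical path = longest path = max(21, 15) = 21

21


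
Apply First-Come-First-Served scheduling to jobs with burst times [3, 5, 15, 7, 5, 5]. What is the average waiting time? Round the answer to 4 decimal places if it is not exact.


FCFS order (as given): [3, 5, 15, 7, 5, 5]
Waiting times:
  Job 1: wait = 0
  Job 2: wait = 3
  Job 3: wait = 8
  Job 4: wait = 23
  Job 5: wait = 30
  Job 6: wait = 35
Sum of waiting times = 99
Average waiting time = 99/6 = 16.5

16.5


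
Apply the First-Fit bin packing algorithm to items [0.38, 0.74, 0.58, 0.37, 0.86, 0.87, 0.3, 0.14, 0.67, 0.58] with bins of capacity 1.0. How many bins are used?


Place items sequentially using First-Fit:
  Item 0.38 -> new Bin 1
  Item 0.74 -> new Bin 2
  Item 0.58 -> Bin 1 (now 0.96)
  Item 0.37 -> new Bin 3
  Item 0.86 -> new Bin 4
  Item 0.87 -> new Bin 5
  Item 0.3 -> Bin 3 (now 0.67)
  Item 0.14 -> Bin 2 (now 0.88)
  Item 0.67 -> new Bin 6
  Item 0.58 -> new Bin 7
Total bins used = 7

7


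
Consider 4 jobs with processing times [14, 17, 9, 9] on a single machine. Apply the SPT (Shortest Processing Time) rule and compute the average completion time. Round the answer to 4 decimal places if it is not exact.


Sort jobs by processing time (SPT order): [9, 9, 14, 17]
Compute completion times sequentially:
  Job 1: processing = 9, completes at 9
  Job 2: processing = 9, completes at 18
  Job 3: processing = 14, completes at 32
  Job 4: processing = 17, completes at 49
Sum of completion times = 108
Average completion time = 108/4 = 27.0

27.0


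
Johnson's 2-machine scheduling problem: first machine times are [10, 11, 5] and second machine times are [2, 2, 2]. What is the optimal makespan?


Apply Johnson's rule:
  Group 1 (a <= b): []
  Group 2 (a > b): [(1, 10, 2), (2, 11, 2), (3, 5, 2)]
Optimal job order: [1, 2, 3]
Schedule:
  Job 1: M1 done at 10, M2 done at 12
  Job 2: M1 done at 21, M2 done at 23
  Job 3: M1 done at 26, M2 done at 28
Makespan = 28

28


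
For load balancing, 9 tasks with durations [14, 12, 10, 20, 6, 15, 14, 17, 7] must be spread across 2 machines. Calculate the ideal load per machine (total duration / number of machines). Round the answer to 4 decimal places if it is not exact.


Total processing time = 14 + 12 + 10 + 20 + 6 + 15 + 14 + 17 + 7 = 115
Number of machines = 2
Ideal balanced load = 115 / 2 = 57.5

57.5


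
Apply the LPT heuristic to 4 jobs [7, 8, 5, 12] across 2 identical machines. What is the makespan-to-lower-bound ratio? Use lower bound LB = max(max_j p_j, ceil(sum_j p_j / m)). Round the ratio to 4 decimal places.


LPT order: [12, 8, 7, 5]
Machine loads after assignment: [17, 15]
LPT makespan = 17
Lower bound = max(max_job, ceil(total/2)) = max(12, 16) = 16
Ratio = 17 / 16 = 1.0625

1.0625


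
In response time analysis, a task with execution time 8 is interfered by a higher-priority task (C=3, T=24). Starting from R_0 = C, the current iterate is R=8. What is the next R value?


R_next = C + ceil(R_prev / T_hp) * C_hp
ceil(8 / 24) = ceil(0.3333) = 1
Interference = 1 * 3 = 3
R_next = 8 + 3 = 11

11


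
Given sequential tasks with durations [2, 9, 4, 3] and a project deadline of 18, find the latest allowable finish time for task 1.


LF(activity 1) = deadline - sum of successor durations
Successors: activities 2 through 4 with durations [9, 4, 3]
Sum of successor durations = 16
LF = 18 - 16 = 2

2


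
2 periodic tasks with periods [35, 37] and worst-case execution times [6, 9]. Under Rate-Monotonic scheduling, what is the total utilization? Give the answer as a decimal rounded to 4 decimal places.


Compute individual utilizations (exact fractions):
  Task 1: C/T = 6/35 (approx. 0.1714)
  Task 2: C/T = 9/37 (approx. 0.2432)
Total utilization U = 6/35 + 9/37 = 537/1295
Rounded to 4 decimal places: U = 0.4147
RM (Liu & Layland) bound for 2 tasks = 0.828427; compare with U = 537/1295 (approx. 0.414672)
U <= bound, so schedulable by RM sufficient condition.

0.4147


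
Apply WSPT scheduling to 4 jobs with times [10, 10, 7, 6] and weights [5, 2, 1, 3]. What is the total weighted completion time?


Compute p/w ratios and sort ascending (WSPT): [(10, 5), (6, 3), (10, 2), (7, 1)]
Compute weighted completion times:
  Job (p=10,w=5): C=10, w*C=5*10=50
  Job (p=6,w=3): C=16, w*C=3*16=48
  Job (p=10,w=2): C=26, w*C=2*26=52
  Job (p=7,w=1): C=33, w*C=1*33=33
Total weighted completion time = 183

183


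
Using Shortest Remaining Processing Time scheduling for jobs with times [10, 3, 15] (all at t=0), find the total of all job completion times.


Since all jobs arrive at t=0, SRPT equals SPT ordering.
SPT order: [3, 10, 15]
Completion times:
  Job 1: p=3, C=3
  Job 2: p=10, C=13
  Job 3: p=15, C=28
Total completion time = 3 + 13 + 28 = 44

44


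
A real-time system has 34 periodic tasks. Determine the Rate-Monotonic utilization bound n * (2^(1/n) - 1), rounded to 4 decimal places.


Compute 2^(1/34) = 1.0205959096
Subtract 1: 1.0205959096 - 1 = 0.0205959096
Multiply by n: 34 * 0.0205959096 = 0.7002609264
Round to 4 dp: 0.7003

0.7003


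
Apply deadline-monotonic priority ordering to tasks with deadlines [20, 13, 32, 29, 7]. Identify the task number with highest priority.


Sort tasks by relative deadline (ascending):
  Task 5: deadline = 7
  Task 2: deadline = 13
  Task 1: deadline = 20
  Task 4: deadline = 29
  Task 3: deadline = 32
Priority order (highest first): [5, 2, 1, 4, 3]
Highest priority task = 5

5


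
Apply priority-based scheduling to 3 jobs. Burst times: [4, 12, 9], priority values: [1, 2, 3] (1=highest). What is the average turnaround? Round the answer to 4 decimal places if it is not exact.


Sort by priority (ascending = highest first):
Order: [(1, 4), (2, 12), (3, 9)]
Completion times:
  Priority 1, burst=4, C=4
  Priority 2, burst=12, C=16
  Priority 3, burst=9, C=25
Average turnaround = 45/3 = 15.0

15.0


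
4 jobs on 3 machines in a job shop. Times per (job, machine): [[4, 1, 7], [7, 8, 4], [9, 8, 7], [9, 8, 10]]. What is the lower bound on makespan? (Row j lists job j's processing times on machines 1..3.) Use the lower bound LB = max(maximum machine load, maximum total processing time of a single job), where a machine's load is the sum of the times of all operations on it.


Machine loads:
  Machine 1: 4 + 7 + 9 + 9 = 29
  Machine 2: 1 + 8 + 8 + 8 = 25
  Machine 3: 7 + 4 + 7 + 10 = 28
Max machine load = 29
Job totals:
  Job 1: 12
  Job 2: 19
  Job 3: 24
  Job 4: 27
Max job total = 27
Lower bound = max(29, 27) = 29

29


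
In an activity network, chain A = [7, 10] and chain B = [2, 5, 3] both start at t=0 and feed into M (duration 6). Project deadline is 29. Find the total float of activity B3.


Forward pass: ES(B3) = sum of predecessors on chain B = 7
EF = ES + duration = 7 + 3 = 10
Backward pass: LF(M) = deadline = 29; LS(M) = 29 - 6 = 23
LF(B3) = LS(M) - sum(successors on chain B) = 23 - 0 = 23
LS = LF - duration = 23 - 3 = 20
Total float = LS - ES = 20 - 7 = 13

13


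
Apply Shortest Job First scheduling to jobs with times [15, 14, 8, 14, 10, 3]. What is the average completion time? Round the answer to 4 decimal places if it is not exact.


SJF order (ascending): [3, 8, 10, 14, 14, 15]
Completion times:
  Job 1: burst=3, C=3
  Job 2: burst=8, C=11
  Job 3: burst=10, C=21
  Job 4: burst=14, C=35
  Job 5: burst=14, C=49
  Job 6: burst=15, C=64
Average completion = 183/6 = 30.5

30.5


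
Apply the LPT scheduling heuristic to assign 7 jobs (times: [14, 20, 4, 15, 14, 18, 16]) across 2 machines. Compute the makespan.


Sort jobs in decreasing order (LPT): [20, 18, 16, 15, 14, 14, 4]
Assign each job to the least loaded machine:
  Machine 1: jobs [20, 15, 14], load = 49
  Machine 2: jobs [18, 16, 14, 4], load = 52
Makespan = max load = 52

52


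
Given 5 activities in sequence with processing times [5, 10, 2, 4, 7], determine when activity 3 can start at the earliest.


Activity 3 starts after activities 1 through 2 complete.
Predecessor durations: [5, 10]
ES = 5 + 10 = 15

15


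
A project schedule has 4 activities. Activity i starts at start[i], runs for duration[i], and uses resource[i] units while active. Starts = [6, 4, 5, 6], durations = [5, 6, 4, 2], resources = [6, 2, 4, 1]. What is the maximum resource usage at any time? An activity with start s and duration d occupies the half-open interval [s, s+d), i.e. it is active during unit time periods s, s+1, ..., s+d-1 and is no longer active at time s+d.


Each activity i is active on [start_i, start_i + duration_i).
Compute total resource usage per time slot:
  t=0: active resources = [], total = 0
  t=1: active resources = [], total = 0
  t=2: active resources = [], total = 0
  t=3: active resources = [], total = 0
  t=4: active resources = [2], total = 2
  t=5: active resources = [2, 4], total = 6
  t=6: active resources = [6, 2, 4, 1], total = 13
  t=7: active resources = [6, 2, 4, 1], total = 13
  t=8: active resources = [6, 2, 4], total = 12
  t=9: active resources = [6, 2], total = 8
  t=10: active resources = [6], total = 6
Peak resource demand = 13

13


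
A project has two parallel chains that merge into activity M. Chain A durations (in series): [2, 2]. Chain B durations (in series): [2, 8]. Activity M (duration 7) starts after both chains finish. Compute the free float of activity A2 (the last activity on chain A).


ES(A2) = sum of predecessors on chain A = 2
EF(A2) = ES + duration = 2 + 2 = 4
Successor of A2 is M. ES(M) = max(sum(A), sum(B)) = max(4, 10) = 10
Free float = ES(successor) - EF(current) = 10 - 4 = 6

6


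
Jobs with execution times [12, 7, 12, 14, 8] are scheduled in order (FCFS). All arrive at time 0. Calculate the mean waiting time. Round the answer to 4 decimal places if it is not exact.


FCFS order (as given): [12, 7, 12, 14, 8]
Waiting times:
  Job 1: wait = 0
  Job 2: wait = 12
  Job 3: wait = 19
  Job 4: wait = 31
  Job 5: wait = 45
Sum of waiting times = 107
Average waiting time = 107/5 = 21.4

21.4


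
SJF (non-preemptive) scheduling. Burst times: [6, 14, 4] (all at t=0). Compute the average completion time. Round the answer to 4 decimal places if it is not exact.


SJF order (ascending): [4, 6, 14]
Completion times:
  Job 1: burst=4, C=4
  Job 2: burst=6, C=10
  Job 3: burst=14, C=24
Average completion = 38/3 = 12.6667

12.6667


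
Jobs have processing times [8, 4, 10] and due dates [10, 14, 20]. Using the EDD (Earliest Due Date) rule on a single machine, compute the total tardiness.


Sort by due date (EDD order): [(8, 10), (4, 14), (10, 20)]
Compute completion times and tardiness:
  Job 1: p=8, d=10, C=8, tardiness=max(0,8-10)=0
  Job 2: p=4, d=14, C=12, tardiness=max(0,12-14)=0
  Job 3: p=10, d=20, C=22, tardiness=max(0,22-20)=2
Total tardiness = 2

2


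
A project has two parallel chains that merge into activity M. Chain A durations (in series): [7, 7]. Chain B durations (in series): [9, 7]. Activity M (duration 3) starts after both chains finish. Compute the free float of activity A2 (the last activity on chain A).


ES(A2) = sum of predecessors on chain A = 7
EF(A2) = ES + duration = 7 + 7 = 14
Successor of A2 is M. ES(M) = max(sum(A), sum(B)) = max(14, 16) = 16
Free float = ES(successor) - EF(current) = 16 - 14 = 2

2


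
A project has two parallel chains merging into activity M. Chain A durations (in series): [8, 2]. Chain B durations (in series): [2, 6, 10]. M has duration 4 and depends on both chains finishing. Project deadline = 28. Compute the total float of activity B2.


Forward pass: ES(B2) = sum of predecessors on chain B = 2
EF = ES + duration = 2 + 6 = 8
Backward pass: LF(M) = deadline = 28; LS(M) = 28 - 4 = 24
LF(B2) = LS(M) - sum(successors on chain B) = 24 - 10 = 14
LS = LF - duration = 14 - 6 = 8
Total float = LS - ES = 8 - 2 = 6

6


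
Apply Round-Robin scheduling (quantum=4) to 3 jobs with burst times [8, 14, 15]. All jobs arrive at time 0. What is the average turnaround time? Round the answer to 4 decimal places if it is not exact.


Time quantum = 4
Execution trace:
  J1 runs 4 units, time = 4
  J2 runs 4 units, time = 8
  J3 runs 4 units, time = 12
  J1 runs 4 units, time = 16
  J2 runs 4 units, time = 20
  J3 runs 4 units, time = 24
  J2 runs 4 units, time = 28
  J3 runs 4 units, time = 32
  J2 runs 2 units, time = 34
  J3 runs 3 units, time = 37
Finish times: [16, 34, 37]
Average turnaround = 87/3 = 29.0

29.0


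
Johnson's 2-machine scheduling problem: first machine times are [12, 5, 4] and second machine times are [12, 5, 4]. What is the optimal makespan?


Apply Johnson's rule:
  Group 1 (a <= b): [(3, 4, 4), (2, 5, 5), (1, 12, 12)]
  Group 2 (a > b): []
Optimal job order: [3, 2, 1]
Schedule:
  Job 3: M1 done at 4, M2 done at 8
  Job 2: M1 done at 9, M2 done at 14
  Job 1: M1 done at 21, M2 done at 33
Makespan = 33

33


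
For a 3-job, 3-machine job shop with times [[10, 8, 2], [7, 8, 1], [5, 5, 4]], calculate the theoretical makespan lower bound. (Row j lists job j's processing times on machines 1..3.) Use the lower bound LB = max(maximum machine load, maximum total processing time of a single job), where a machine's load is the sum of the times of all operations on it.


Machine loads:
  Machine 1: 10 + 7 + 5 = 22
  Machine 2: 8 + 8 + 5 = 21
  Machine 3: 2 + 1 + 4 = 7
Max machine load = 22
Job totals:
  Job 1: 20
  Job 2: 16
  Job 3: 14
Max job total = 20
Lower bound = max(22, 20) = 22

22


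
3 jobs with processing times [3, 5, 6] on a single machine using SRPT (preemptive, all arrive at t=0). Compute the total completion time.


Since all jobs arrive at t=0, SRPT equals SPT ordering.
SPT order: [3, 5, 6]
Completion times:
  Job 1: p=3, C=3
  Job 2: p=5, C=8
  Job 3: p=6, C=14
Total completion time = 3 + 8 + 14 = 25

25


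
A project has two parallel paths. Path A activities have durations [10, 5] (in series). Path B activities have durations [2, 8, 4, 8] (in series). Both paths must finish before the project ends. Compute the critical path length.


Path A total = 10 + 5 = 15
Path B total = 2 + 8 + 4 + 8 = 22
Critical path = longest path = max(15, 22) = 22

22


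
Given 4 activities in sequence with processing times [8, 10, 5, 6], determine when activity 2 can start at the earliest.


Activity 2 starts after activities 1 through 1 complete.
Predecessor durations: [8]
ES = 8 = 8

8


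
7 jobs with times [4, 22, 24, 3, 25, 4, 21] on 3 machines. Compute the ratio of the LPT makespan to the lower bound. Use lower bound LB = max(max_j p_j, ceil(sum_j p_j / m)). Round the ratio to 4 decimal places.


LPT order: [25, 24, 22, 21, 4, 4, 3]
Machine loads after assignment: [29, 31, 43]
LPT makespan = 43
Lower bound = max(max_job, ceil(total/3)) = max(25, 35) = 35
Ratio = 43 / 35 = 1.2286

1.2286


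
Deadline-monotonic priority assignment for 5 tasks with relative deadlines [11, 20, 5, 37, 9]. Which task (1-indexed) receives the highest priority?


Sort tasks by relative deadline (ascending):
  Task 3: deadline = 5
  Task 5: deadline = 9
  Task 1: deadline = 11
  Task 2: deadline = 20
  Task 4: deadline = 37
Priority order (highest first): [3, 5, 1, 2, 4]
Highest priority task = 3

3


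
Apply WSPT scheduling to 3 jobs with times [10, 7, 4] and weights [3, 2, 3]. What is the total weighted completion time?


Compute p/w ratios and sort ascending (WSPT): [(4, 3), (10, 3), (7, 2)]
Compute weighted completion times:
  Job (p=4,w=3): C=4, w*C=3*4=12
  Job (p=10,w=3): C=14, w*C=3*14=42
  Job (p=7,w=2): C=21, w*C=2*21=42
Total weighted completion time = 96

96


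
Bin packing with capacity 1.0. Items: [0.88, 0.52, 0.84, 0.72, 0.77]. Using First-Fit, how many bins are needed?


Place items sequentially using First-Fit:
  Item 0.88 -> new Bin 1
  Item 0.52 -> new Bin 2
  Item 0.84 -> new Bin 3
  Item 0.72 -> new Bin 4
  Item 0.77 -> new Bin 5
Total bins used = 5

5


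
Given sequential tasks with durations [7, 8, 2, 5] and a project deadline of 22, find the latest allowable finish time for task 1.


LF(activity 1) = deadline - sum of successor durations
Successors: activities 2 through 4 with durations [8, 2, 5]
Sum of successor durations = 15
LF = 22 - 15 = 7

7


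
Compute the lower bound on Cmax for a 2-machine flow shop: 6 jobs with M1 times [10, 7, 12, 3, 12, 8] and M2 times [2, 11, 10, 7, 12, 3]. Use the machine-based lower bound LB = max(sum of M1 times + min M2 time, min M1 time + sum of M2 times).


LB1 = sum(M1 times) + min(M2 times) = 52 + 2 = 54
LB2 = min(M1 times) + sum(M2 times) = 3 + 45 = 48
Lower bound = max(LB1, LB2) = max(54, 48) = 54

54


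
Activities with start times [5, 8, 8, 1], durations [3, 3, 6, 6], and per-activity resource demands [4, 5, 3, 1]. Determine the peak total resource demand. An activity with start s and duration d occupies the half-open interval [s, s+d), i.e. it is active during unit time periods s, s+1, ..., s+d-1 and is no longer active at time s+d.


Each activity i is active on [start_i, start_i + duration_i).
Compute total resource usage per time slot:
  t=0: active resources = [], total = 0
  t=1: active resources = [1], total = 1
  t=2: active resources = [1], total = 1
  t=3: active resources = [1], total = 1
  t=4: active resources = [1], total = 1
  t=5: active resources = [4, 1], total = 5
  t=6: active resources = [4, 1], total = 5
  t=7: active resources = [4], total = 4
  t=8: active resources = [5, 3], total = 8
  t=9: active resources = [5, 3], total = 8
  t=10: active resources = [5, 3], total = 8
  t=11: active resources = [3], total = 3
  t=12: active resources = [3], total = 3
  t=13: active resources = [3], total = 3
Peak resource demand = 8

8


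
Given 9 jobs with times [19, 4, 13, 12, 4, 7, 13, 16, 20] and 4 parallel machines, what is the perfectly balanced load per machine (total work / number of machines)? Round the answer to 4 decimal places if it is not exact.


Total processing time = 19 + 4 + 13 + 12 + 4 + 7 + 13 + 16 + 20 = 108
Number of machines = 4
Ideal balanced load = 108 / 4 = 27.0

27.0


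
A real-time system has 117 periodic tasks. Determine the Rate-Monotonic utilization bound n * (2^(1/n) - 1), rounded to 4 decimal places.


Compute 2^(1/117) = 1.0059419185
Subtract 1: 1.0059419185 - 1 = 0.0059419185
Multiply by n: 117 * 0.0059419185 = 0.6952044645
Round to 4 dp: 0.6952

0.6952


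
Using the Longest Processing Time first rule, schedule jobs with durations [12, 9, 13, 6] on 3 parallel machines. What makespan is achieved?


Sort jobs in decreasing order (LPT): [13, 12, 9, 6]
Assign each job to the least loaded machine:
  Machine 1: jobs [13], load = 13
  Machine 2: jobs [12], load = 12
  Machine 3: jobs [9, 6], load = 15
Makespan = max load = 15

15


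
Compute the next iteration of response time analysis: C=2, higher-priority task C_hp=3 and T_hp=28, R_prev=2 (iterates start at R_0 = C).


R_next = C + ceil(R_prev / T_hp) * C_hp
ceil(2 / 28) = ceil(0.0714) = 1
Interference = 1 * 3 = 3
R_next = 2 + 3 = 5

5


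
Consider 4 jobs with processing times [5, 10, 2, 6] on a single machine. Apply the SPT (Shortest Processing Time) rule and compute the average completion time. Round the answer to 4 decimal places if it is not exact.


Sort jobs by processing time (SPT order): [2, 5, 6, 10]
Compute completion times sequentially:
  Job 1: processing = 2, completes at 2
  Job 2: processing = 5, completes at 7
  Job 3: processing = 6, completes at 13
  Job 4: processing = 10, completes at 23
Sum of completion times = 45
Average completion time = 45/4 = 11.25

11.25


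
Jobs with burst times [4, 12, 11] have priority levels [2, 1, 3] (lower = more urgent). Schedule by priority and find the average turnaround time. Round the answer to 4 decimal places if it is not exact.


Sort by priority (ascending = highest first):
Order: [(1, 12), (2, 4), (3, 11)]
Completion times:
  Priority 1, burst=12, C=12
  Priority 2, burst=4, C=16
  Priority 3, burst=11, C=27
Average turnaround = 55/3 = 18.3333

18.3333


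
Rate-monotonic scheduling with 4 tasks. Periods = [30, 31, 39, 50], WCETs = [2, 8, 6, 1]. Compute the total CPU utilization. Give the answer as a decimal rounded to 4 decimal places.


Compute individual utilizations (exact fractions):
  Task 1: C/T = 2/30 = 1/15 (approx. 0.0667)
  Task 2: C/T = 8/31 (approx. 0.2581)
  Task 3: C/T = 6/39 = 2/13 (approx. 0.1538)
  Task 4: C/T = 1/50 (approx. 0.02)
Total utilization U = 1/15 + 8/31 + 2/13 + 1/50 = 30139/60450
Rounded to 4 decimal places: U = 0.4986
RM (Liu & Layland) bound for 4 tasks = 0.756828; compare with U = 30139/60450 (approx. 0.498577)
U <= bound, so schedulable by RM sufficient condition.

0.4986


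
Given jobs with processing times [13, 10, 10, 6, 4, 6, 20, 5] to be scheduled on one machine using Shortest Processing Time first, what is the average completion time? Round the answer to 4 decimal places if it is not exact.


Sort jobs by processing time (SPT order): [4, 5, 6, 6, 10, 10, 13, 20]
Compute completion times sequentially:
  Job 1: processing = 4, completes at 4
  Job 2: processing = 5, completes at 9
  Job 3: processing = 6, completes at 15
  Job 4: processing = 6, completes at 21
  Job 5: processing = 10, completes at 31
  Job 6: processing = 10, completes at 41
  Job 7: processing = 13, completes at 54
  Job 8: processing = 20, completes at 74
Sum of completion times = 249
Average completion time = 249/8 = 31.125

31.125


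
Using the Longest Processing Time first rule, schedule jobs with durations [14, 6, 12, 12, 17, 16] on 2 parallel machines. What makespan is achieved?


Sort jobs in decreasing order (LPT): [17, 16, 14, 12, 12, 6]
Assign each job to the least loaded machine:
  Machine 1: jobs [17, 12, 12], load = 41
  Machine 2: jobs [16, 14, 6], load = 36
Makespan = max load = 41

41


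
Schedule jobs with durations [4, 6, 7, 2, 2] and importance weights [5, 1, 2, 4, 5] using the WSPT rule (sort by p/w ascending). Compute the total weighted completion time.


Compute p/w ratios and sort ascending (WSPT): [(2, 5), (2, 4), (4, 5), (7, 2), (6, 1)]
Compute weighted completion times:
  Job (p=2,w=5): C=2, w*C=5*2=10
  Job (p=2,w=4): C=4, w*C=4*4=16
  Job (p=4,w=5): C=8, w*C=5*8=40
  Job (p=7,w=2): C=15, w*C=2*15=30
  Job (p=6,w=1): C=21, w*C=1*21=21
Total weighted completion time = 117

117


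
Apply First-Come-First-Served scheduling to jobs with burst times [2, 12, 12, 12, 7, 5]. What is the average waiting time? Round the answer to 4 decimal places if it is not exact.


FCFS order (as given): [2, 12, 12, 12, 7, 5]
Waiting times:
  Job 1: wait = 0
  Job 2: wait = 2
  Job 3: wait = 14
  Job 4: wait = 26
  Job 5: wait = 38
  Job 6: wait = 45
Sum of waiting times = 125
Average waiting time = 125/6 = 20.8333

20.8333


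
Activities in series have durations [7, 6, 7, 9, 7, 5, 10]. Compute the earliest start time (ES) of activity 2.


Activity 2 starts after activities 1 through 1 complete.
Predecessor durations: [7]
ES = 7 = 7

7


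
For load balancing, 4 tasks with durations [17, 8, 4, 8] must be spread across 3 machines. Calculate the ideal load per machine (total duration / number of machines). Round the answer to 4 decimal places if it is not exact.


Total processing time = 17 + 8 + 4 + 8 = 37
Number of machines = 3
Ideal balanced load = 37 / 3 = 12.3333

12.3333


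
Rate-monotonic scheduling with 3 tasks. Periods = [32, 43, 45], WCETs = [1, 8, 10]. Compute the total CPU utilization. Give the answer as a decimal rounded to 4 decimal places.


Compute individual utilizations (exact fractions):
  Task 1: C/T = 1/32 (approx. 0.0313)
  Task 2: C/T = 8/43 (approx. 0.186)
  Task 3: C/T = 10/45 = 2/9 (approx. 0.2222)
Total utilization U = 1/32 + 8/43 + 2/9 = 5443/12384
Rounded to 4 decimal places: U = 0.4395
RM (Liu & Layland) bound for 3 tasks = 0.779763; compare with U = 5443/12384 (approx. 0.439519)
U <= bound, so schedulable by RM sufficient condition.

0.4395
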